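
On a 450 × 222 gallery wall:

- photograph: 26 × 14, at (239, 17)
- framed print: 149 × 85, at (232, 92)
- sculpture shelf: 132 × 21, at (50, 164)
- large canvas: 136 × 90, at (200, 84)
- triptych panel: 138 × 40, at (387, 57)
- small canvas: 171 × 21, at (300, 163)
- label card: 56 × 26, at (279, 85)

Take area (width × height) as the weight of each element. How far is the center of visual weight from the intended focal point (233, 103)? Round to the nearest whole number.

≈ 10

Areas → weights: photograph 26·14 = 364, framed print 149·85 = 12665, sculpture shelf 132·21 = 2772, large canvas 136·90 = 12240, triptych panel 138·40 = 5520, small canvas 171·21 = 3591, label card 56·26 = 1456; Σw = 38608.
x: (364·239 + 12665·232 + 2772·50 + 12240·200 + 5520·387 + 3591·300 + 1456·279) / 38608 = 9231640 / 38608 ≈ 239.11
y: (364·17 + 12665·92 + 2772·164 + 12240·84 + 5520·57 + 3591·163 + 1456·85) / 38608 = 3677869 / 38608 ≈ 95.26
Relative to (233, 103): Δ = (6.11, -7.74); |Δ| = √(6.11² + -7.74²) ≈ 9.86.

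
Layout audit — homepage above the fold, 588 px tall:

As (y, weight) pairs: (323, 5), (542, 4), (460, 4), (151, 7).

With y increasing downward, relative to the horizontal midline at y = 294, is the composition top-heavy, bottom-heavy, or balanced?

bottom-heavy

Σw = 5 + 4 + 4 + 7 = 20.
y: (5·323 + 4·542 + 4·460 + 7·151) / 20 = 6680 / 20 ≈ 334.00
Since 334.0 is below (larger y than) 294, the composition reads bottom-heavy.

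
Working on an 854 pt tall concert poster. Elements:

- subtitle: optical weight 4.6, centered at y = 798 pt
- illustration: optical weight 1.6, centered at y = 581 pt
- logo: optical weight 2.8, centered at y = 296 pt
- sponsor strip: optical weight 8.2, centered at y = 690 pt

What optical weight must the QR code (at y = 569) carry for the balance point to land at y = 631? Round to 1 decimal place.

w ≈ 3.8

Fixed elements: Σw = 4.6 + 1.6 + 2.8 + 8.2 = 17.2, Σw·y = 4.6·798 + 1.6·581 + 2.8·296 + 8.2·690 = 11087.2.
Balance at y = 631 requires (11087.2 + w·569) / (17.2 + w) = 631.
So w = (631·17.2 − 11087.2)/(569 − 631) = -234.0/-62 ≈ 3.77.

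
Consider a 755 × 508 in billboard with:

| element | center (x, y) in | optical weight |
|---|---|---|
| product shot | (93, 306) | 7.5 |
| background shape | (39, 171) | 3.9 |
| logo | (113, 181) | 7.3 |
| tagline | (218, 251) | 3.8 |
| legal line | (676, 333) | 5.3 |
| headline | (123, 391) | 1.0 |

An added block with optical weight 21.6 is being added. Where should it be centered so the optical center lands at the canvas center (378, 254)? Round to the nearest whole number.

New total weight: (7.5 + 3.9 + 7.3 + 3.8 + 5.3 + 1.0) + 21.6 = 50.4.
x: need Σw·x = 50.4·378 = 19051.2. Existing = 7.5·93 + 3.9·39 + 7.3·113 + 3.8·218 + 5.3·676 + 1.0·123 = 6208.7. Remainder 12842.5 / 21.6 ≈ 594.56.
y: need Σw·y = 50.4·254 = 12801.6. Existing = 7.5·306 + 3.9·171 + 7.3·181 + 3.8·251 + 5.3·333 + 1.0·391 = 7392.9. Remainder 5408.7 / 21.6 ≈ 250.40.

(595, 250)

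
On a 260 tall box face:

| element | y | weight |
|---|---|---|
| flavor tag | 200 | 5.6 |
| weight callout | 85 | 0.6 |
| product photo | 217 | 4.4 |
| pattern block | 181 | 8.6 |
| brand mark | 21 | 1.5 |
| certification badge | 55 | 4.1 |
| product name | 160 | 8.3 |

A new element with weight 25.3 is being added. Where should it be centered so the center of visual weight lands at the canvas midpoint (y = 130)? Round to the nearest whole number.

With the new element, Σw becomes 5.6 + 0.6 + 4.4 + 8.6 + 1.5 + 4.1 + 8.3 + 25.3 = 58.4.
y: target moment 58.4×130 = 7592.0; current 5.6·200 + 0.6·85 + 4.4·217 + 8.6·181 + 1.5·21 + 4.1·55 + 8.3·160 = 5267.4; the new element supplies 2324.6, so y = 2324.6/25.3 ≈ 91.88.

y ≈ 92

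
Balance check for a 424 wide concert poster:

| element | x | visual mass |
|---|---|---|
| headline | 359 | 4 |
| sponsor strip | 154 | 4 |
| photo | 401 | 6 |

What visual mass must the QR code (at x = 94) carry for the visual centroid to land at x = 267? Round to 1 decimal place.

w ≈ 4.2

Existing Σw = 14 (4 + 4 + 6); existing moment 4·359 + 4·154 + 6·401 = 4458.
For the centroid to hit 267: (4458 + w·94) / (14 + w) = 267.
So w = (267·14 − 4458)/(94 − 267) = -720/-173 ≈ 4.16.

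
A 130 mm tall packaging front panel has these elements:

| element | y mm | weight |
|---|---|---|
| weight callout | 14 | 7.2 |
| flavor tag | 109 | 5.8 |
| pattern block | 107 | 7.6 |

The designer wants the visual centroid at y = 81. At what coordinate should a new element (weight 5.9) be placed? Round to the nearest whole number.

After adding the new element, total weight = 7.2 + 5.8 + 7.6 + 5.9 = 26.5.
y: need Σw·y = 26.5·81 = 2146.5. Existing = 7.2·14 + 5.8·109 + 7.6·107 = 1546.2. Remainder 600.3 / 5.9 ≈ 101.75.

y ≈ 102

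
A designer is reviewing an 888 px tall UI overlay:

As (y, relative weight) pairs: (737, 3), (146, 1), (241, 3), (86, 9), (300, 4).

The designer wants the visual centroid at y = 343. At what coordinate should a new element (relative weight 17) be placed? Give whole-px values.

With the new element, Σw becomes 3 + 1 + 3 + 9 + 4 + 17 = 37.
y: need Σw·y = 37·343 = 12691. Existing = 3·737 + 1·146 + 3·241 + 9·86 + 4·300 = 5054. Remainder 7637 / 17 ≈ 449.24.

y ≈ 449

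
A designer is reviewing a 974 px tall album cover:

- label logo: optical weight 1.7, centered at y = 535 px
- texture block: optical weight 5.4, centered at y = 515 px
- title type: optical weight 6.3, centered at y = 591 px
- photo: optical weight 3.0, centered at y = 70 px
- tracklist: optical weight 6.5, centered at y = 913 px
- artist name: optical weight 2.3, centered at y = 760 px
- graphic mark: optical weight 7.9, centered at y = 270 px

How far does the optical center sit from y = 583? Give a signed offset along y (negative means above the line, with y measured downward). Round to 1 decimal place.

Σw = 1.7 + 5.4 + 6.3 + 3.0 + 6.5 + 2.3 + 7.9 = 33.1.
y-moment: 1.7·535 + 5.4·515 + 6.3·591 + 3.0·70 + 6.5·913 + 2.3·760 + 7.9·270 = 17439.3; centroid 17439.3/33.1 ≈ 526.87.
Against y = 583, that's 526.87 − 583 = -56.13.

≈ -56.1 px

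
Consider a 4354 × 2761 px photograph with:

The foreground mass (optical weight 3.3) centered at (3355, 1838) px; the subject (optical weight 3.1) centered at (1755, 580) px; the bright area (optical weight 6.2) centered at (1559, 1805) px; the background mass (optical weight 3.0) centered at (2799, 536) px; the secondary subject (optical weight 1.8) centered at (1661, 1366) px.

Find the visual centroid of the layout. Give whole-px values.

Weights sum to 3.3 + 3.1 + 6.2 + 3.0 + 1.8 = 17.4.
x-moment: 3.3·3355 + 3.1·1755 + 6.2·1559 + 3.0·2799 + 1.8·1661 = 37564.6; centroid 37564.6/17.4 ≈ 2158.89.
y-moment: 3.3·1838 + 3.1·580 + 6.2·1805 + 3.0·536 + 1.8·1366 = 23121.2; centroid 23121.2/17.4 ≈ 1328.80.

(2159, 1329)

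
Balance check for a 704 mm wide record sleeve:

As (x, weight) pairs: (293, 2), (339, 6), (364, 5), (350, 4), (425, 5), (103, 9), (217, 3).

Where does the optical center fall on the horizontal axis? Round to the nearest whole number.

x ≈ 281

Σw = 2 + 6 + 5 + 4 + 5 + 9 + 3 = 34.
x: moment 9543 / weight 34 ≈ 280.68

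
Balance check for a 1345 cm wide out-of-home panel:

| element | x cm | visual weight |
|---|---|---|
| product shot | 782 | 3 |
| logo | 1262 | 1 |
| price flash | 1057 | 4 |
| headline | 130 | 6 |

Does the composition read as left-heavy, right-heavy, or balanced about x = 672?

left-heavy

Σw = 3 + 1 + 4 + 6 = 14.
Σw·x = 3·782 + 1·1262 + 4·1057 + 6·130 = 8616, so x̄ = 8616/14 ≈ 615.43.
615.4 lies left of the midline 672, so the layout is left-heavy.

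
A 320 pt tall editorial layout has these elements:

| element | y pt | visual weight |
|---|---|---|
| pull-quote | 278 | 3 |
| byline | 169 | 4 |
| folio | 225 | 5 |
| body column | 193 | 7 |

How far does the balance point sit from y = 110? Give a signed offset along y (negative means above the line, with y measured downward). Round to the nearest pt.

Total weight = 3 + 4 + 5 + 7 = 19.
y: (3·278 + 4·169 + 5·225 + 7·193) / 19 = 3986 / 19 ≈ 209.79
Offset from y = 110: 209.79 − 110 ≈ 99.79.

≈ 100 pt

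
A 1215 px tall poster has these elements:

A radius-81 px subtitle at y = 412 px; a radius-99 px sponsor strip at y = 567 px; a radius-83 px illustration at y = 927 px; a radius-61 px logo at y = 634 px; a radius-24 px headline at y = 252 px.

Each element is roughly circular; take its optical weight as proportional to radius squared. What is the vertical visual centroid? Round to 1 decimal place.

r² weights: subtitle 81² = 6561, sponsor strip 99² = 9801, illustration 83² = 6889, logo 61² = 3721, headline 24² = 576. Total = 27548.
y-moment: 6561·412 + 9801·567 + 6889·927 + 3721·634 + 576·252 = 17150668; centroid 17150668/27548 ≈ 622.57.

y ≈ 622.6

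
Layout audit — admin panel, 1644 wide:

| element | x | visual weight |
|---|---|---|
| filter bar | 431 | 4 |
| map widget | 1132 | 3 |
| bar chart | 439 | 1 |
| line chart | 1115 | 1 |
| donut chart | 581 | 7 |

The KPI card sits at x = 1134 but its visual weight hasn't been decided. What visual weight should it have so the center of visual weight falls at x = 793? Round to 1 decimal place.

w ≈ 5.7

Known weights sum to 4 + 3 + 1 + 1 + 7 = 16; their moment is 4·431 + 3·1132 + 1·439 + 1·1115 + 7·581 = 10741.
For the centroid to hit 793: (10741 + w·1134) / (16 + w) = 793.
Rearranging, w·(1134 − 793) = 793·16 − 10741 = 1947, so w ≈ 1947/341 = 5.71.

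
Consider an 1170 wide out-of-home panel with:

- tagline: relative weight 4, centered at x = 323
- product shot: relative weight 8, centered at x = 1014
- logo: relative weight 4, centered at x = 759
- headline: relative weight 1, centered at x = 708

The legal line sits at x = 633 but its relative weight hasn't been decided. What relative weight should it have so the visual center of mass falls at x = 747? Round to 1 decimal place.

w ≈ 3.9

Known weights sum to 4 + 8 + 4 + 1 = 17; their moment is 4·323 + 8·1014 + 4·759 + 1·708 = 13148.
Set Σw·x/Σw = 747: (13148 + 633w) = 747·(17 + w).
Rearranging, w·(633 − 747) = 747·17 − 13148 = -449, so w ≈ -449/-114 = 3.94.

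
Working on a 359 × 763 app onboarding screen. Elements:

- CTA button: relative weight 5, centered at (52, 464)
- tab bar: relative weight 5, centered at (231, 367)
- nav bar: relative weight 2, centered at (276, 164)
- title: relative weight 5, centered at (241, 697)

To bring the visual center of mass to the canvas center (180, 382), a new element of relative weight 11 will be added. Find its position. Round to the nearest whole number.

After adding the new element, total weight = 5 + 5 + 2 + 5 + 11 = 28.
Along x: (3172 + 11·x) / 28 = 180 (existing moment 5·52 + 5·231 + 2·276 + 5·241 = 3172) ⇒ x = (5040 − 3172) / 11 ≈ 169.82.
Along y: (7968 + 11·y) / 28 = 382 (existing moment 5·464 + 5·367 + 2·164 + 5·697 = 7968) ⇒ y = (10696 − 7968) / 11 ≈ 248.00.

(170, 248)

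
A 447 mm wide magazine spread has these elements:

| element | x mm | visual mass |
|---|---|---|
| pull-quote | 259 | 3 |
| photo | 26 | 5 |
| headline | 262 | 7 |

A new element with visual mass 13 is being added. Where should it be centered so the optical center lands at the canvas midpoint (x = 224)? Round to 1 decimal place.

x ≈ 271.6

New total weight: (3 + 5 + 7) + 13 = 28.
x: need Σw·x = 28·224 = 6272. Existing = 3·259 + 5·26 + 7·262 = 2741. Remainder 3531 / 13 ≈ 271.62.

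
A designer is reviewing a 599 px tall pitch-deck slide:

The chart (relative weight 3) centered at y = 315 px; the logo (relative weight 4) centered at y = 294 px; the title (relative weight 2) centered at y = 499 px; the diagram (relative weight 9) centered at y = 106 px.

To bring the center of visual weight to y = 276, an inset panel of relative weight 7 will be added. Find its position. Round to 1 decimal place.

New total weight: (3 + 4 + 2 + 9) + 7 = 25.
Along y: (4073 + 7·y) / 25 = 276 (existing moment 3·315 + 4·294 + 2·499 + 9·106 = 4073) ⇒ y = (6900 − 4073) / 7 ≈ 403.86.

y ≈ 403.9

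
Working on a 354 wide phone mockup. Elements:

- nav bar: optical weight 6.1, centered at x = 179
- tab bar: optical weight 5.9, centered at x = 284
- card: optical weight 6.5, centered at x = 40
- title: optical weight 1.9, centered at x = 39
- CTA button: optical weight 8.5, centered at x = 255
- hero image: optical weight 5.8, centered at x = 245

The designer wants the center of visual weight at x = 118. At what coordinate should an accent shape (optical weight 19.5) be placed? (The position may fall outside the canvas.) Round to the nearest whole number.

After adding the accent shape, total weight = 6.1 + 5.9 + 6.5 + 1.9 + 8.5 + 5.8 + 19.5 = 54.2.
x: target moment 54.2×118 = 6395.6; current 6.1·179 + 5.9·284 + 6.5·40 + 1.9·39 + 8.5·255 + 5.8·245 = 6690.1; the accent shape supplies -294.5, so x = -294.5/19.5 ≈ -15.10.

x ≈ -15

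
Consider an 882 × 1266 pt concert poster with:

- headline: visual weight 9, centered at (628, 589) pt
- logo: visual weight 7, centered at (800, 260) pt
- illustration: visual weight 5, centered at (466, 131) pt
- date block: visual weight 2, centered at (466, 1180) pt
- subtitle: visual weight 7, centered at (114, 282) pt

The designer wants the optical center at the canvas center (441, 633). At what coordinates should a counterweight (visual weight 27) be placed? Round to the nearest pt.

New total weight: (9 + 7 + 5 + 2 + 7) + 27 = 57.
Along x: (15312 + 27·x) / 57 = 441 (existing moment 9·628 + 7·800 + 5·466 + 2·466 + 7·114 = 15312) ⇒ x = (25137 − 15312) / 27 ≈ 363.89.
Along y: (12110 + 27·y) / 57 = 633 (existing moment 9·589 + 7·260 + 5·131 + 2·1180 + 7·282 = 12110) ⇒ y = (36081 − 12110) / 27 ≈ 887.81.

(364, 888)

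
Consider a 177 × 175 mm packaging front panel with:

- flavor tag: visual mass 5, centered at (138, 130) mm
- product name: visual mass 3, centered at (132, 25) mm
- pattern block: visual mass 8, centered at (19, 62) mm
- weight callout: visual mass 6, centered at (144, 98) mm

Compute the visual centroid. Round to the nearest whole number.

Weights sum to 5 + 3 + 8 + 6 = 22.
x-moment: 5·138 + 3·132 + 8·19 + 6·144 = 2102; centroid 2102/22 ≈ 95.55.
y-moment: 5·130 + 3·25 + 8·62 + 6·98 = 1809; centroid 1809/22 ≈ 82.23.

(96, 82)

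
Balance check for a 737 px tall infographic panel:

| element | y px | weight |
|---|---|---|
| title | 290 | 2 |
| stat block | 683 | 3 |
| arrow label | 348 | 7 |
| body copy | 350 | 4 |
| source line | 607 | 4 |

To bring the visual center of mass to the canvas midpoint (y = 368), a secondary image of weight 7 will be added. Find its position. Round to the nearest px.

y ≈ 149

With the secondary image, Σw becomes 2 + 3 + 7 + 4 + 4 + 7 = 27.
Along y: (8893 + 7·y) / 27 = 368 (existing moment 2·290 + 3·683 + 7·348 + 4·350 + 4·607 = 8893) ⇒ y = (9936 − 8893) / 7 ≈ 149.00.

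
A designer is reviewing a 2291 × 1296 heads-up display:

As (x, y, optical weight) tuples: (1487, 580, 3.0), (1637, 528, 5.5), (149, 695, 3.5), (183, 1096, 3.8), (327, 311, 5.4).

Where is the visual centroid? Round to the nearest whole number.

Σw = 3.0 + 5.5 + 3.5 + 3.8 + 5.4 = 21.2.
x-moment: 3.0·1487 + 5.5·1637 + 3.5·149 + 3.8·183 + 5.4·327 = 16447.2; centroid 16447.2/21.2 ≈ 775.81.
y-moment: 3.0·580 + 5.5·528 + 3.5·695 + 3.8·1096 + 5.4·311 = 12920.7; centroid 12920.7/21.2 ≈ 609.47.

(776, 609)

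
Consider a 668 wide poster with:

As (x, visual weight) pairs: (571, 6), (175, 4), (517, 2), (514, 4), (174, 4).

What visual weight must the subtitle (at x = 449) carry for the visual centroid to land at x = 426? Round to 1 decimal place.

Existing Σw = 20 (6 + 4 + 2 + 4 + 4); existing moment 6·571 + 4·175 + 2·517 + 4·514 + 4·174 = 7912.
Balance at x = 426 requires (7912 + w·449) / (20 + w) = 426.
Rearranging, w·(449 − 426) = 426·20 − 7912 = 608, so w ≈ 608/23 = 26.43.

w ≈ 26.4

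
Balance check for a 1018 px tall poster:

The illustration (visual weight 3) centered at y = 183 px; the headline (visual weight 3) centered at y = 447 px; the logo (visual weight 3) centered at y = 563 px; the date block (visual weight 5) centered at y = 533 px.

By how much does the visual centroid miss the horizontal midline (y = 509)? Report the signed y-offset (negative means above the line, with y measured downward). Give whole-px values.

Weights sum to 3 + 3 + 3 + 5 = 14.
Σw·y = 3·183 + 3·447 + 3·563 + 5·533 = 6244, so ȳ = 6244/14 ≈ 446.00.
Offset from y = 509: 446.00 − 509 ≈ -63.00.

≈ -63 px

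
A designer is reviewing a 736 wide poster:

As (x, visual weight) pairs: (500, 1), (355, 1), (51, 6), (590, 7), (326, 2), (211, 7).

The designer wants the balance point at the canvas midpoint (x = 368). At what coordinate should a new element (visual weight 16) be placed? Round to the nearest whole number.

After adding the new element, total weight = 1 + 1 + 6 + 7 + 2 + 7 + 16 = 40.
Along x: (7420 + 16·x) / 40 = 368 (existing moment 1·500 + 1·355 + 6·51 + 7·590 + 2·326 + 7·211 = 7420) ⇒ x = (14720 − 7420) / 16 ≈ 456.25.

x ≈ 456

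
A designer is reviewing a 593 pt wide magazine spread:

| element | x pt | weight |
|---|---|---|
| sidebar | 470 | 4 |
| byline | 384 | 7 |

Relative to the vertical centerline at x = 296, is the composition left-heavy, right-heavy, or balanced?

Σw = 4 + 7 = 11.
Σw·x = 4·470 + 7·384 = 4568, so x̄ = 4568/11 ≈ 415.27.
415.3 vs midline 296 → right-heavy.

right-heavy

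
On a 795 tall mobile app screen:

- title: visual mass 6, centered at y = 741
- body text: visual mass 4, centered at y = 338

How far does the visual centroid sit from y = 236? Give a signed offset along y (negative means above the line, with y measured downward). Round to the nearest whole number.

≈ 344

Total weight = 6 + 4 = 10.
Σw·y = 6·741 + 4·338 = 5798, so ȳ = 5798/10 ≈ 579.80.
Difference: 579.80 − 236 ≈ 343.80.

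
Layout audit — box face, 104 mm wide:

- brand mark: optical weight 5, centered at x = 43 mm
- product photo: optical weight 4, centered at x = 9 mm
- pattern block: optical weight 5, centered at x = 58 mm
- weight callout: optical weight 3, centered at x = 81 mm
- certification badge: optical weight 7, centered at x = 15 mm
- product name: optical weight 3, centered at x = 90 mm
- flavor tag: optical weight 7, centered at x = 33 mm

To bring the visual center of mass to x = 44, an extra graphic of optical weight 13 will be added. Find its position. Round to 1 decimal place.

x ≈ 52.2

After adding the extra graphic, total weight = 5 + 4 + 5 + 3 + 7 + 3 + 7 + 13 = 47.
x: target moment 47×44 = 2068; current 5·43 + 4·9 + 5·58 + 3·81 + 7·15 + 3·90 + 7·33 = 1390; the extra graphic supplies 678, so x = 678/13 ≈ 52.15.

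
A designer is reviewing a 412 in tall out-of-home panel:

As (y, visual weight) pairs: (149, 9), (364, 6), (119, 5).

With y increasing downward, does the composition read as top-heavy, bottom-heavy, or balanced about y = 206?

Weights sum to 9 + 6 + 5 = 20.
y: (9·149 + 6·364 + 5·119) / 20 = 4120 / 20 ≈ 206.00
The centroid 206.00 matches the midline at 206, so the layout is balanced.

balanced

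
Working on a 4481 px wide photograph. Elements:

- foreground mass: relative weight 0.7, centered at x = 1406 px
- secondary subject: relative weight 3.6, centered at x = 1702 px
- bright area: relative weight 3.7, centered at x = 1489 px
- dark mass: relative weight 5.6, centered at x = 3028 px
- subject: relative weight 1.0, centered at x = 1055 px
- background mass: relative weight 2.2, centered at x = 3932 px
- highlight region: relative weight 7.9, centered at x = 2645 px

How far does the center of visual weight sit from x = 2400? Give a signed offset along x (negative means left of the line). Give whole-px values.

≈ 36 px

Weights sum to 0.7 + 3.6 + 3.7 + 5.6 + 1.0 + 2.2 + 7.9 = 24.7.
x: moment 60178.4 / weight 24.7 ≈ 2436.37
Difference: 2436.37 − 2400 ≈ 36.37.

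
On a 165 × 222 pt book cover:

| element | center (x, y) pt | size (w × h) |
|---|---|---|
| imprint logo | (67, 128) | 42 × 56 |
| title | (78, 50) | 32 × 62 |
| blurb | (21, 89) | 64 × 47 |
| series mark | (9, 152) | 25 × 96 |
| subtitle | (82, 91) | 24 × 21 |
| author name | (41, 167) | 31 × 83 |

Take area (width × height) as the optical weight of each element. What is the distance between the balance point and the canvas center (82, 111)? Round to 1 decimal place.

≈ 40.1 pt

Areas: imprint logo 42·56 = 2352, title 32·62 = 1984, blurb 64·47 = 3008, series mark 25·96 = 2400, subtitle 24·21 = 504, author name 31·83 = 2573. Total weight = 12821.
x: moment 543925 / weight 12821 ≈ 42.42
Σw·y = 1508323; ȳ = 1508323/12821 ≈ 117.64.
Offset from (82, 111): Δx ≈ -39.58, Δy ≈ 6.64; distance = √(Δx² + Δy²) ≈ 40.13.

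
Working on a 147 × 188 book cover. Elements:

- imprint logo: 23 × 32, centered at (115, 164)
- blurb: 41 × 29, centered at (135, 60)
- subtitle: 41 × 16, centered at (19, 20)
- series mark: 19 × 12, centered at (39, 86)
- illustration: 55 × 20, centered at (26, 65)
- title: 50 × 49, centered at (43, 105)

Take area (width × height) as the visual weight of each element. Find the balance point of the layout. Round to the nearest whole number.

(63, 87)

Areas → weights: imprint logo 23·32 = 736, blurb 41·29 = 1189, subtitle 41·16 = 656, series mark 19·12 = 228, illustration 55·20 = 1100, title 50·49 = 2450; Σw = 6359.
Σw·x = 400461; x̄ = 400461/6359 ≈ 62.98.
Σw·y = 553522; ȳ = 553522/6359 ≈ 87.05.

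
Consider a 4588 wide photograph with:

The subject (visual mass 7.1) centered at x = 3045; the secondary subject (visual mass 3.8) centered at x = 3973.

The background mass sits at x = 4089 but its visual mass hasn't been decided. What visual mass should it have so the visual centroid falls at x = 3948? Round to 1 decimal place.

w ≈ 44.8

Existing Σw = 10.9 (7.1 + 3.8); existing moment 7.1·3045 + 3.8·3973 = 36716.9.
Set Σw·x/Σw = 3948: (36716.9 + 4089w) = 3948·(10.9 + w).
Rearranging, w·(4089 − 3948) = 3948·10.9 − 36716.9 = 6316.3, so w ≈ 6316.3/141 = 44.80.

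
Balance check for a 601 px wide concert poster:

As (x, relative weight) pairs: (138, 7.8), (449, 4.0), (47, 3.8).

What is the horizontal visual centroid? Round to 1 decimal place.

x ≈ 195.6

Total weight = 7.8 + 4.0 + 3.8 = 15.6.
x: (7.8·138 + 4.0·449 + 3.8·47) / 15.6 = 3051.0 / 15.6 ≈ 195.58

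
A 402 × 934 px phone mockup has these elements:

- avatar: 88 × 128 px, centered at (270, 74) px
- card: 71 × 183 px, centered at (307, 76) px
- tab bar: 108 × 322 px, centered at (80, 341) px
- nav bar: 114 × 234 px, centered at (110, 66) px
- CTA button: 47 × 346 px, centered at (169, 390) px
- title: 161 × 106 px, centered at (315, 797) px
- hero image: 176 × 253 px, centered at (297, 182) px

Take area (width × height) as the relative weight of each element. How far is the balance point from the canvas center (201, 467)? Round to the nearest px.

Areas: avatar 88·128 = 11264, card 71·183 = 12993, tab bar 108·322 = 34776, nav bar 114·234 = 26676, CTA button 47·346 = 16262, title 161·106 = 17066, hero image 176·253 = 44528. Total weight = 163565.
Σw·x = 34095455; x̄ = 34095455/163565 ≈ 208.45.
y: moment 43488114 / weight 163565 ≈ 265.88
From (201, 467): dx = 7.45, dy = -201.12, so the distance is √(dx²+dy²) ≈ 201.26.

≈ 201 px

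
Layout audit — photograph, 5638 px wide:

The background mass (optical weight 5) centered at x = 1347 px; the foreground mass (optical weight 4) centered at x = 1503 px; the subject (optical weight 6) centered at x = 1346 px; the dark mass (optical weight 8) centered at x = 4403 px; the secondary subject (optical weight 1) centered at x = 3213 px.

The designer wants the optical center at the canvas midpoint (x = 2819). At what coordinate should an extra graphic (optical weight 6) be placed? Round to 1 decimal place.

x ≈ 4218.3

New total weight: (5 + 4 + 6 + 8 + 1) + 6 = 30.
x: target moment 30×2819 = 84570; current 5·1347 + 4·1503 + 6·1346 + 8·4403 + 1·3213 = 59260; the extra graphic supplies 25310, so x = 25310/6 ≈ 4218.33.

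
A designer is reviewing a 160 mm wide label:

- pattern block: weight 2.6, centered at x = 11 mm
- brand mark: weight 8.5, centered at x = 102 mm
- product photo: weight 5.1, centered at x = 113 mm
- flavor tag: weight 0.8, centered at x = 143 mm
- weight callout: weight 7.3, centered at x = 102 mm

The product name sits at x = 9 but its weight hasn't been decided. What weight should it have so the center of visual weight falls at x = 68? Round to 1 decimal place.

Fixed elements: Σw = 2.6 + 8.5 + 5.1 + 0.8 + 7.3 = 24.3, Σw·x = 2.6·11 + 8.5·102 + 5.1·113 + 0.8·143 + 7.3·102 = 2330.9.
For the centroid to hit 68: (2330.9 + w·9) / (24.3 + w) = 68.
Solving: w = (68·24.3 − 2330.9) / (9 − 68) = -678.5 / -59 ≈ 11.50.

w ≈ 11.5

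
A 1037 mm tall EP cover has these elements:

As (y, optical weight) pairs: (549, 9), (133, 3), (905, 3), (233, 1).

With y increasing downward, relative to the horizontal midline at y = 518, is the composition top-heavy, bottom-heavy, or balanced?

balanced

Weights sum to 9 + 3 + 3 + 1 = 16.
Σw·y = 9·549 + 3·133 + 3·905 + 1·233 = 8288, so ȳ = 8288/16 ≈ 518.00.
That equals the midline 518 — balanced.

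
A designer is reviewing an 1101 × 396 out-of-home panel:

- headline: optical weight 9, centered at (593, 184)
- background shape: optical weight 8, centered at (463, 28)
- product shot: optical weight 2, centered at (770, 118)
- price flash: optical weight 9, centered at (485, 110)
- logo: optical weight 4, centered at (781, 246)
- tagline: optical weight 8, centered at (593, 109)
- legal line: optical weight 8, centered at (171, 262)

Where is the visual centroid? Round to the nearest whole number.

Total weight = 9 + 8 + 2 + 9 + 4 + 8 + 8 = 48.
x: (9·593 + 8·463 + 2·770 + 9·485 + 4·781 + 8·593 + 8·171) / 48 = 24182 / 48 ≈ 503.79
y: (9·184 + 8·28 + 2·118 + 9·110 + 4·246 + 8·109 + 8·262) / 48 = 7058 / 48 ≈ 147.04

(504, 147)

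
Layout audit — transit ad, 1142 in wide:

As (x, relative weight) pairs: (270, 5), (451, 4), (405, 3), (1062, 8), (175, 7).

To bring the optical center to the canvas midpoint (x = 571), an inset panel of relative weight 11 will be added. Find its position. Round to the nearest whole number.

With the inset panel, Σw becomes 5 + 4 + 3 + 8 + 7 + 11 = 38.
Along x: (14090 + 11·x) / 38 = 571 (existing moment 5·270 + 4·451 + 3·405 + 8·1062 + 7·175 = 14090) ⇒ x = (21698 − 14090) / 11 ≈ 691.64.

x ≈ 692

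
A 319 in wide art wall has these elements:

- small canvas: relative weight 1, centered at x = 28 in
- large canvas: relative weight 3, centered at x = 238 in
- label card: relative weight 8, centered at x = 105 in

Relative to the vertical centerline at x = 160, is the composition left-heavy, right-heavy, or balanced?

left-heavy

Weights sum to 1 + 3 + 8 = 12.
x-moment: 1·28 + 3·238 + 8·105 = 1582; centroid 1582/12 ≈ 131.83.
131.8 vs midline 160 → left-heavy.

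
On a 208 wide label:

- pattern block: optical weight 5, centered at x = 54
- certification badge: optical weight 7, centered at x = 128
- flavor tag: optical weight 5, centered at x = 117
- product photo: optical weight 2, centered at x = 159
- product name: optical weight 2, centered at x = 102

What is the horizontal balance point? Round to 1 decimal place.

x ≈ 108.2

Σw = 5 + 7 + 5 + 2 + 2 = 21.
x-moment: 5·54 + 7·128 + 5·117 + 2·159 + 2·102 = 2273; centroid 2273/21 ≈ 108.24.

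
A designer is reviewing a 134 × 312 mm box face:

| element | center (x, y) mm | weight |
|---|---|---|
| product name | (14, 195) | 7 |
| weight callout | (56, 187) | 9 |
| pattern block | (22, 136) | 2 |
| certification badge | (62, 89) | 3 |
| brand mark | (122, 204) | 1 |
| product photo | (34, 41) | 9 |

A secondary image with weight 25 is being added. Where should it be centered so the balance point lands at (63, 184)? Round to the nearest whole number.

With the secondary image, Σw becomes 7 + 9 + 2 + 3 + 1 + 9 + 25 = 56.
Along x: (1260 + 25·x) / 56 = 63 (existing moment 7·14 + 9·56 + 2·22 + 3·62 + 1·122 + 9·34 = 1260) ⇒ x = (3528 − 1260) / 25 ≈ 90.72.
Along y: (4160 + 25·y) / 56 = 184 (existing moment 7·195 + 9·187 + 2·136 + 3·89 + 1·204 + 9·41 = 4160) ⇒ y = (10304 − 4160) / 25 ≈ 245.76.

(91, 246)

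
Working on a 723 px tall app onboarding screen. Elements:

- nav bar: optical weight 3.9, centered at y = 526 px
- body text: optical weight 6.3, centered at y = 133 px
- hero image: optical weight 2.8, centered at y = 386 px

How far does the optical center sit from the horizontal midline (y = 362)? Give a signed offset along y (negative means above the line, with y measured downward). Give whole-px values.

Σw = 3.9 + 6.3 + 2.8 = 13.0.
y: (3.9·526 + 6.3·133 + 2.8·386) / 13.0 = 3970.1 / 13.0 ≈ 305.39
Difference: 305.39 − 362 ≈ -56.61.

≈ -57 px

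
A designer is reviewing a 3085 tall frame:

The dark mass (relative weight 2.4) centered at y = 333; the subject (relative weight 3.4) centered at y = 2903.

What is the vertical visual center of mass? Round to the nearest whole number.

y ≈ 1840

Σw = 2.4 + 3.4 = 5.8.
y-moment: 2.4·333 + 3.4·2903 = 10669.4; centroid 10669.4/5.8 ≈ 1839.55.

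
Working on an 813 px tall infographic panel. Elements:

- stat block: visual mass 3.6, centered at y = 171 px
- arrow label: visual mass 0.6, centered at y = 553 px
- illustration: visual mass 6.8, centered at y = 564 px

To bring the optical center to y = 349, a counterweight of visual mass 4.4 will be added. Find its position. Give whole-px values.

After adding the counterweight, total weight = 3.6 + 0.6 + 6.8 + 4.4 = 15.4.
y: target moment 15.4×349 = 5374.6; current 3.6·171 + 0.6·553 + 6.8·564 = 4782.6; the counterweight supplies 592.0, so y = 592.0/4.4 ≈ 134.55.

y ≈ 135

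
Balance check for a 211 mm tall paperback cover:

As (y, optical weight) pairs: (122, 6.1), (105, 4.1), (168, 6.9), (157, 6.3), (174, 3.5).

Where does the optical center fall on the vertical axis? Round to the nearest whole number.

Total weight = 6.1 + 4.1 + 6.9 + 6.3 + 3.5 = 26.9.
Σw·y = 6.1·122 + 4.1·105 + 6.9·168 + 6.3·157 + 3.5·174 = 3932.0, so ȳ = 3932.0/26.9 ≈ 146.17.

y ≈ 146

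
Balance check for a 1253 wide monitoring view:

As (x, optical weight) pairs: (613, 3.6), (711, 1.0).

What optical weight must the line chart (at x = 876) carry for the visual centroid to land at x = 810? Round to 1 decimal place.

Existing Σw = 4.6 (3.6 + 1.0); existing moment 3.6·613 + 1.0·711 = 2917.8.
For the centroid to hit 810: (2917.8 + w·876) / (4.6 + w) = 810.
Solving: w = (810·4.6 − 2917.8) / (876 − 810) = 808.2 / 66 ≈ 12.25.

w ≈ 12.2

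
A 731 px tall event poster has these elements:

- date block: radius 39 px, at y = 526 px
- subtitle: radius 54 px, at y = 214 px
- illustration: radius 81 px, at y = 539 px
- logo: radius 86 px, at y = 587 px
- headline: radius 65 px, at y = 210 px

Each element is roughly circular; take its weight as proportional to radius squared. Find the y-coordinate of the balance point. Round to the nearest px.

Weights ∝ r²: date block 39² = 1521, subtitle 54² = 2916, illustration 81² = 6561, logo 86² = 7396, headline 65² = 4225; Σw = 22619.
y-moment: 1521·526 + 2916·214 + 6561·539 + 7396·587 + 4225·210 = 10189151; centroid 10189151/22619 ≈ 450.47.

y ≈ 450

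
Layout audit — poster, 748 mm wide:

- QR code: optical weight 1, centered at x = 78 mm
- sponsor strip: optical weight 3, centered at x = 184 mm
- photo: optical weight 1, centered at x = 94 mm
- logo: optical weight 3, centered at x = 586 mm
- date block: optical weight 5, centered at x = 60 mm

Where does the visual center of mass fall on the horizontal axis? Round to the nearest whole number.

Total weight = 1 + 3 + 1 + 3 + 5 = 13.
Σw·x = 1·78 + 3·184 + 1·94 + 3·586 + 5·60 = 2782, so x̄ = 2782/13 ≈ 214.00.

x ≈ 214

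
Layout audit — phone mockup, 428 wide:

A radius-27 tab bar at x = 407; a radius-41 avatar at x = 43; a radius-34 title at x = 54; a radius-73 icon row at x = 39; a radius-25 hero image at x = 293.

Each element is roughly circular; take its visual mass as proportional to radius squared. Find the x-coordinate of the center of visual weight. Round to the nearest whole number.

x ≈ 86

Weights ∝ r²: tab bar 27² = 729, avatar 41² = 1681, title 34² = 1156, icon row 73² = 5329, hero image 25² = 625; Σw = 9520.
x: (729·407 + 1681·43 + 1156·54 + 5329·39 + 625·293) / 9520 = 822366 / 9520 ≈ 86.38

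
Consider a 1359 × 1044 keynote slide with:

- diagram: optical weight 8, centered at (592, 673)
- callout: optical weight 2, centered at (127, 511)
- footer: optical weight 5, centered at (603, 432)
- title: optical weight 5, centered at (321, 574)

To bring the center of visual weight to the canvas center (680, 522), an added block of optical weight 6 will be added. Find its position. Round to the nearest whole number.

With the added block, Σw becomes 8 + 2 + 5 + 5 + 6 = 26.
x: need Σw·x = 26·680 = 17680. Existing = 8·592 + 2·127 + 5·603 + 5·321 = 9610. Remainder 8070 / 6 ≈ 1345.00.
y: need Σw·y = 26·522 = 13572. Existing = 8·673 + 2·511 + 5·432 + 5·574 = 11436. Remainder 2136 / 6 ≈ 356.00.

(1345, 356)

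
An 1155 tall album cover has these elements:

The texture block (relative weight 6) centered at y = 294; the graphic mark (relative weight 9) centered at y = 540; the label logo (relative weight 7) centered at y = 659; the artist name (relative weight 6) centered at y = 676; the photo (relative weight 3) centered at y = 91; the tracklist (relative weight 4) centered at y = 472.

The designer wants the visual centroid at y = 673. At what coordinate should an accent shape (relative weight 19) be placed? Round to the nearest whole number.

y ≈ 994

With the accent shape, Σw becomes 6 + 9 + 7 + 6 + 3 + 4 + 19 = 54.
y: need Σw·y = 54·673 = 36342. Existing = 6·294 + 9·540 + 7·659 + 6·676 + 3·91 + 4·472 = 17454. Remainder 18888 / 19 ≈ 994.11.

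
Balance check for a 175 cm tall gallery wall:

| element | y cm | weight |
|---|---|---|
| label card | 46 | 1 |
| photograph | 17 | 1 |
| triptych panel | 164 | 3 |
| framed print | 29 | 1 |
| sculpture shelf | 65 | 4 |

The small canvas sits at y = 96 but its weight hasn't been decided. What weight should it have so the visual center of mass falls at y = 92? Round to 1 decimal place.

w ≈ 19.0

Known weights sum to 1 + 1 + 3 + 1 + 4 = 10; their moment is 1·46 + 1·17 + 3·164 + 1·29 + 4·65 = 844.
Set Σw·y/Σw = 92: (844 + 96w) = 92·(10 + w).
So w = (92·10 − 844)/(96 − 92) = 76/4 ≈ 19.00.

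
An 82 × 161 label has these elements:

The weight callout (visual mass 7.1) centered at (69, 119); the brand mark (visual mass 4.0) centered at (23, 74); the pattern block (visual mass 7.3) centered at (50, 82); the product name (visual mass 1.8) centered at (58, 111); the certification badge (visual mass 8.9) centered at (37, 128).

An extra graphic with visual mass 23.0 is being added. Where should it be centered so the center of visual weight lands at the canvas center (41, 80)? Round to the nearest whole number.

(33, 47)

New total weight: (7.1 + 4.0 + 7.3 + 1.8 + 8.9) + 23.0 = 52.1.
x: target moment 52.1×41 = 2136.1; current 7.1·69 + 4.0·23 + 7.3·50 + 1.8·58 + 8.9·37 = 1380.6; the extra graphic supplies 755.5, so x = 755.5/23.0 ≈ 32.85.
y: target moment 52.1×80 = 4168.0; current 7.1·119 + 4.0·74 + 7.3·82 + 1.8·111 + 8.9·128 = 3078.5; the extra graphic supplies 1089.5, so y = 1089.5/23.0 ≈ 47.37.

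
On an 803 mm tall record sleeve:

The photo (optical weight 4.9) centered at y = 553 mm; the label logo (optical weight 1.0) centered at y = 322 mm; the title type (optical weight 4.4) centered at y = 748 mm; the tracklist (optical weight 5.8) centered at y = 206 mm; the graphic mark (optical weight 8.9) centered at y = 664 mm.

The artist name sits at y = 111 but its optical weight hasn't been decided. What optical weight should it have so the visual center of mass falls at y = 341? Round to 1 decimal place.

w ≈ 21.3

Fixed elements: Σw = 4.9 + 1.0 + 4.4 + 5.8 + 8.9 = 25.0, Σw·y = 4.9·553 + 1.0·322 + 4.4·748 + 5.8·206 + 8.9·664 = 13427.3.
Balance at y = 341 requires (13427.3 + w·111) / (25.0 + w) = 341.
Solving: w = (341·25.0 − 13427.3) / (111 − 341) = -4902.3 / -230 ≈ 21.31.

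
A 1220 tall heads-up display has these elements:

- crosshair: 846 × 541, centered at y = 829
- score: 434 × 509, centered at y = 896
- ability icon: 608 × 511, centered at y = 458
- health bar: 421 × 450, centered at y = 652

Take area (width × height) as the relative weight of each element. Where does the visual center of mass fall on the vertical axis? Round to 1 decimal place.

y ≈ 715.3

Areas → weights: crosshair 846·541 = 457686, score 434·509 = 220906, ability icon 608·511 = 310688, health bar 421·450 = 189450; Σw = 1178730.
y: (457686·829 + 220906·896 + 310688·458 + 189450·652) / 1178730 = 843169974 / 1178730 ≈ 715.32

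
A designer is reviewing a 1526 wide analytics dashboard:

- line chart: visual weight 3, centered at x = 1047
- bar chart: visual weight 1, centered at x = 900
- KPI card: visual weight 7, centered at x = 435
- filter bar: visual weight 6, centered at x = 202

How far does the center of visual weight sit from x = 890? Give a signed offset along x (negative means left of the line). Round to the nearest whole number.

≈ -402

Weights sum to 3 + 1 + 7 + 6 = 17.
x-moment: 3·1047 + 1·900 + 7·435 + 6·202 = 8298; centroid 8298/17 ≈ 488.12.
Offset from x = 890: 488.12 − 890 ≈ -401.88.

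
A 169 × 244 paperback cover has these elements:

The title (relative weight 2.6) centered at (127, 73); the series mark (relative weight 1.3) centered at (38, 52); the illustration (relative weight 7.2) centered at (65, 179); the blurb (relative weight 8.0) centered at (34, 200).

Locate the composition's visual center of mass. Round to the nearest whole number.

Total weight = 2.6 + 1.3 + 7.2 + 8.0 = 19.1.
x: (2.6·127 + 1.3·38 + 7.2·65 + 8.0·34) / 19.1 = 1119.6 / 19.1 ≈ 58.62
y: (2.6·73 + 1.3·52 + 7.2·179 + 8.0·200) / 19.1 = 3146.2 / 19.1 ≈ 164.72

(59, 165)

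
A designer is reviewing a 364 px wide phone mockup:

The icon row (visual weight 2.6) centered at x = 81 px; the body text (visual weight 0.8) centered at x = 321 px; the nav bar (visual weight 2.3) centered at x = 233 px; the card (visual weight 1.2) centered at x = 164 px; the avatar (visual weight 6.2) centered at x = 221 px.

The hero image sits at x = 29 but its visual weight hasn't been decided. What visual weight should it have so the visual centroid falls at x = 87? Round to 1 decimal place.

Existing Σw = 13.1 (2.6 + 0.8 + 2.3 + 1.2 + 6.2); existing moment 2.6·81 + 0.8·321 + 2.3·233 + 1.2·164 + 6.2·221 = 2570.3.
For the centroid to hit 87: (2570.3 + w·29) / (13.1 + w) = 87.
So w = (87·13.1 − 2570.3)/(29 − 87) = -1430.6/-58 ≈ 24.67.

w ≈ 24.7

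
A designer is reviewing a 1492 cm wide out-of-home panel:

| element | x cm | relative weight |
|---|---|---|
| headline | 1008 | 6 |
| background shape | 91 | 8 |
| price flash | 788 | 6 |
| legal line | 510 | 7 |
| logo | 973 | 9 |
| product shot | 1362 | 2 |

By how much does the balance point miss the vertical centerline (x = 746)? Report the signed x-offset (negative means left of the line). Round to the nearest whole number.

≈ -47 cm

Total weight = 6 + 8 + 6 + 7 + 9 + 2 = 38.
x-moment: 6·1008 + 8·91 + 6·788 + 7·510 + 9·973 + 2·1362 = 26555; centroid 26555/38 ≈ 698.82.
Against x = 746, that's 698.82 − 746 = -47.18.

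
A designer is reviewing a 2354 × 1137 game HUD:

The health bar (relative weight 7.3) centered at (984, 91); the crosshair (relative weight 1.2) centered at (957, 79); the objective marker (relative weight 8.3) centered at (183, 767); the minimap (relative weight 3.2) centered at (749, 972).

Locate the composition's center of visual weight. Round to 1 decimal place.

Weights sum to 7.3 + 1.2 + 8.3 + 3.2 = 20.0.
x-moment: 7.3·984 + 1.2·957 + 8.3·183 + 3.2·749 = 12247.3; centroid 12247.3/20.0 ≈ 612.37.
y-moment: 7.3·91 + 1.2·79 + 8.3·767 + 3.2·972 = 10235.6; centroid 10235.6/20.0 ≈ 511.78.

(612.4, 511.8)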